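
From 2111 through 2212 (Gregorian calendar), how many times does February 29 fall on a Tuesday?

3

Leap years in 2111–2212: 25 of them.
Feb 29 weekday advances by 5 (mod 7) from one leap year to the next four years later (or differs when a century non-leap intervenes).
Leap-day weekdays: 2112:Mon 2116:Sat 2120:Thu 2124:Tue✓ 2128:Sun 2132:Fri 2136:Wed 2140:Mon 2144:Sat 2148:Thu 2152:Tue✓ 2156:Sun 2160:Fri 2164:Wed 2168:Mon 2172:Sat 2176:Thu 2180:Tue✓ 2184:Sun 2188:Fri 2192:Wed 2196:Mon 2204:Wed 2208:Mon 2212:Sat
Tuesday: 2124, 2152, 2180 → 3.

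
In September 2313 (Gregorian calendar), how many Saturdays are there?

September 2313 has 30 days and begins on Monday.
The first Saturday is September 6.
Saturdays fall on 6, 13, 20, 27 — that's 4.

4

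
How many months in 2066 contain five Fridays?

A month of length L has five Fridays iff its first Friday is on day ≤ L−28 (so day 1–3 in a 31-day month, 1–2 in a 30-day month, day 1 in a leap February).
Checking each month of 2066: Jan starts Fri (31d) ✓; Feb starts Mon (28d); Mar starts Mon (31d); Apr starts Thu (30d) ✓; May starts Sat (31d); Jun starts Tue (30d); Jul starts Thu (31d) ✓; Aug starts Sun (31d); Sep starts Wed (30d); Oct starts Fri (31d) ✓; Nov starts Mon (30d); Dec starts Wed (31d) ✓.
Five-Friday months: January, April, July, October, December → 5.

5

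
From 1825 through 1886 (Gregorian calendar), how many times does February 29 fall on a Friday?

Leap years in 1825–1886: 15 of them.
Feb 29 weekday advances by 5 (mod 7) from one leap year to the next four years later (or differs when a century non-leap intervenes).
Leap-day weekdays: 1828:Fri✓ 1832:Wed 1836:Mon 1840:Sat 1844:Thu 1848:Tue 1852:Sun 1856:Fri✓ 1860:Wed 1864:Mon 1868:Sat 1872:Thu 1876:Tue 1880:Sun 1884:Fri✓
Friday: 1828, 1856, 1884 → 3.

3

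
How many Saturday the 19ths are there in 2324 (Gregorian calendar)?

Check the 19th of each month of 2324: Jan 19: Sat, Feb 19: Tue, Mar 19: Wed, Apr 19: Sat, May 19: Mon, Jun 19: Thu, Jul 19: Sat, Aug 19: Tue, Sep 19: Fri, Oct 19: Sun, Nov 19: Wed, Dec 19: Fri.
Saturday occurs in January, April, July — 3 months.

3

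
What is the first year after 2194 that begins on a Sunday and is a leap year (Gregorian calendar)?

Jan 1 advances by 2 weekdays after a leap year and by 1 after a common year.
2194: Jan 1 is Wednesday.
2195: Thursday
2196: Friday (leap)
2197: Sunday
2198: Monday
2199: Tuesday
2200: Wednesday
2201: Thursday
2202: Friday
2203: Saturday
2204: Sunday (leap)
2204 begins on a Sunday and is a leap year.

2204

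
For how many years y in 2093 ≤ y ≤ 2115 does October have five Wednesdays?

10

October has 31 days; it has five Wednesdays when Wednesday falls among the first (month-length − 28) days — i.e. when October 1 is one of Wednesday/Tuesday/Monday.
October 1 by year: 2093:Thu 2094:Fri 2095:Sat 2096:Mon✓ 2097:Tue✓ 2098:Wed✓ 2099:Thu 2100:Fri 2101:Sat 2102:Sun 2103:Mon✓ 2104:Wed✓ 2105:Thu 2106:Fri 2107:Sat 2108:Mon✓ 2109:Tue✓ 2110:Wed✓ 2111:Thu 2112:Sat 2113:Sun 2114:Mon✓ 2115:Tue✓
Years with five Wednesdays: 2096, 2097, 2098, 2103, 2104, 2108, 2109, 2110, 2114, 2115 → 10.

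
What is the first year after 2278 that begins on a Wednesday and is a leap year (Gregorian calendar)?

2296

Jan 1 advances by 2 weekdays after a leap year and by 1 after a common year.
2278: Jan 1 is Tuesday.
2279: Wednesday
2280: Thursday (leap)
2281: Saturday
2282: Sunday
2283: Monday
2284: Tuesday (leap)
2285: Thursday
2286: Friday
2287: Saturday
2288: Sunday (leap)
2289: Tuesday
2290: Wednesday
2291: Thursday
2292: Friday (leap)
2293: Sunday
2294: Monday
2295: Tuesday
2296: Wednesday (leap)
2296 begins on a Wednesday and is a leap year.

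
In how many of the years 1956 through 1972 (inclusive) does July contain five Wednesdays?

July has 31 days; it has five Wednesdays when Wednesday falls among the first (month-length − 28) days — i.e. when July 1 is one of Wednesday/Tuesday/Monday.
July 1 by year: 1956:Sun 1957:Mon✓ 1958:Tue✓ 1959:Wed✓ 1960:Fri 1961:Sat 1962:Sun 1963:Mon✓ 1964:Wed✓ 1965:Thu 1966:Fri 1967:Sat 1968:Mon✓ 1969:Tue✓ 1970:Wed✓ 1971:Thu 1972:Sat
Years with five Wednesdays: 1957, 1958, 1959, 1963, 1964, 1968, 1969, 1970 → 8.

8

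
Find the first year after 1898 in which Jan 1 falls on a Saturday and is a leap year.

1916

Jan 1 advances by 2 weekdays after a leap year and by 1 after a common year.
1898: Jan 1 is Saturday.
1899: Sunday
1900: Monday
1901: Tuesday
1902: Wednesday
1903: Thursday
1904: Friday (leap)
1905: Sunday
1906: Monday
1907: Tuesday
1908: Wednesday (leap)
1909: Friday
1910: Saturday
1911: Sunday
1912: Monday (leap)
1913: Wednesday
1914: Thursday
1915: Friday
1916: Saturday (leap)
1916 begins on a Saturday and is a leap year.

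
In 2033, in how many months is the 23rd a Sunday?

Check the 23rd of each month of 2033: Jan 23: Sun, Feb 23: Wed, Mar 23: Wed, Apr 23: Sat, May 23: Mon, Jun 23: Thu, Jul 23: Sat, Aug 23: Tue, Sep 23: Fri, Oct 23: Sun, Nov 23: Wed, Dec 23: Fri.
Sunday occurs in January, October — 2 months.

2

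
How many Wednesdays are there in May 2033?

May 2033 has 31 days and begins on Sunday.
The first Wednesday is May 4.
Wednesdays fall on 4, 11, 18, 25 — that's 4.

4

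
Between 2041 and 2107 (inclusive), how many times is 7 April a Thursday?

Track 7 April's weekday year by year (advancing +1, or +2 across a Feb 29):
  2041: Sun  2042: Mon (+1)  2043: Tue (+1)  2044: Thu (+2) ✓  2045: Fri (+1)
  2046: Sat (+1)  2047: Sun (+1)  2048: Tue (+2)  2049: Wed (+1)  2050: Thu (+1) ✓
  2051: Fri (+1)  2052: Sun (+2)  2053: Mon (+1)  2054: Tue (+1)  … (39 more years) …
  2094: Wed (+1)  2095: Thu (+1) ✓  2096: Sat (+2)  2097: Sun (+1)  2098: Mon (+1)
  2099: Tue (+1)  2100: Wed (+1)  2101: Thu (+1) ✓  2102: Fri (+1)  2103: Sat (+1)
  2104: Mon (+2)  2105: Tue (+1)  2106: Wed (+1)  2107: Thu (+1) ✓
Thursday years: 2044, 2050, 2061, 2067, 2072, 2078, 2089, 2095, 2101, 2107 — 10 in total.

10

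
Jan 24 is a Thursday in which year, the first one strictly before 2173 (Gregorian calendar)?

2171

From one year to the next, a fixed date's weekday advances by 1, or by 2 when a Feb 29 lies between the two dates.
2173: January 24 is Sunday.
2172: Friday (−2)
2171: Thursday (−1)
Jan 24 falls on a Thursday in 2171.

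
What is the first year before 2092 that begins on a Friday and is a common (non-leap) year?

Jan 1 advances by 2 weekdays after a leap year and by 1 after a common year.
2092: Jan 1 is Tuesday (leap).
2091: Monday
2090: Sunday
2089: Saturday
2088: Thursday (leap)
2087: Wednesday
2086: Tuesday
2085: Monday
2084: Saturday (leap)
2083: Friday
2083 begins on a Friday and is a common year.

2083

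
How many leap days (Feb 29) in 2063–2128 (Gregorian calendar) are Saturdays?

Leap years in 2063–2128: 16 of them.
Feb 29 weekday advances by 5 (mod 7) from one leap year to the next four years later (or differs when a century non-leap intervenes).
Leap-day weekdays: 2064:Fri 2068:Wed 2072:Mon 2076:Sat✓ 2080:Thu 2084:Tue 2088:Sun 2092:Fri 2096:Wed 2104:Fri 2108:Wed 2112:Mon 2116:Sat✓ 2120:Thu 2124:Tue 2128:Sun
Saturday: 2076, 2116 → 2.

2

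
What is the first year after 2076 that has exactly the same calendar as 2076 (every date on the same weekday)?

Two years share a calendar iff Jan 1 falls on the same weekday and both are leap or both are common. 2076: Jan 1 is Wednesday, leap year.
2077: Jan 1 Friday, common
2078: Jan 1 Saturday, common
2079: Jan 1 Sunday, common
2080: Jan 1 Monday, leap
2081: Jan 1 Wednesday, common
2082: Jan 1 Thursday, common
2083: Jan 1 Friday, common
2084: Jan 1 Saturday, leap
2085: Jan 1 Monday, common
2086: Jan 1 Tuesday, common
2087: Jan 1 Wednesday, common
2088: Jan 1 Thursday, leap
2089: Jan 1 Saturday, common
2090: Jan 1 Sunday, common
2091: Jan 1 Monday, common
2092: Jan 1 Tuesday, leap
2093: Jan 1 Thursday, common
2094: Jan 1 Friday, common
2095: Jan 1 Saturday, common
2096: Jan 1 Sunday, leap
2097: Jan 1 Tuesday, common
2098: Jan 1 Wednesday, common
2099: Jan 1 Thursday, common
2100: Jan 1 Friday, common
2101: Jan 1 Saturday, common
2102: Jan 1 Sunday, common
2103: Jan 1 Monday, common
2104: Jan 1 Tuesday, leap
2105: Jan 1 Thursday, common
2106: Jan 1 Friday, common
2107: Jan 1 Saturday, common
2108: Jan 1 Sunday, leap
2109: Jan 1 Tuesday, common
2110: Jan 1 Wednesday, common
2111: Jan 1 Thursday, common
2112: Jan 1 Friday, leap
2113: Jan 1 Sunday, common
2114: Jan 1 Monday, common
2115: Jan 1 Tuesday, common
2116: Jan 1 Wednesday, leap
2116 matches on both conditions.

2116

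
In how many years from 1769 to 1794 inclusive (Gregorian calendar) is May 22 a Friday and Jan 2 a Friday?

2

Check each year's weekday for May 22 and Jan 2:
  1769: Mon/Mon  1770: Tue/Tue  1771: Wed/Wed  1772: Fri/Thu  1773: Sat/Sat  1774: Sun/Sun  1775: Mon/Mon  1776: Wed/Tue  1777: Thu/Thu  1778: Fri/Fri ✓  1779: Sat/Sat  1780: Mon/Sun  1781: Tue/Tue  1782: Wed/Wed  1783: Thu/Thu  1784: Sat/Fri  1785: Sun/Sun  1786: Mon/Mon  1787: Tue/Tue  1788: Thu/Wed  1789: Fri/Fri ✓  1790: Sat/Sat  1791: Sun/Sun  1792: Tue/Mon  1793: Wed/Wed  1794: Thu/Thu
Both conditions hold in: 1778, 1789 — 2.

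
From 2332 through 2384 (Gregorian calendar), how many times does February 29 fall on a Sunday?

2

Leap years in 2332–2384: 14 of them.
Feb 29 weekday advances by 5 (mod 7) from one leap year to the next four years later (or differs when a century non-leap intervenes).
Leap-day weekdays: 2332:Mon 2336:Sat 2340:Thu 2344:Tue 2348:Sun✓ 2352:Fri 2356:Wed 2360:Mon 2364:Sat 2368:Thu 2372:Tue 2376:Sun✓ 2380:Fri 2384:Wed
Sunday: 2348, 2376 → 2.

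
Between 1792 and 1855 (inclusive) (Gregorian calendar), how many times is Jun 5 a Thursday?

9

Track Jun 5's weekday year by year (advancing +1, or +2 across a Feb 29):
  1792: Tue  1793: Wed (+1)  1794: Thu (+1) ✓  1795: Fri (+1)  1796: Sun (+2)
  1797: Mon (+1)  1798: Tue (+1)  1799: Wed (+1)  1800: Thu (+1) ✓  1801: Fri (+1)
  1802: Sat (+1)  1803: Sun (+1)  1804: Tue (+2)  1805: Wed (+1)  … (36 more years) …
  1842: Sun (+1)  1843: Mon (+1)  1844: Wed (+2)  1845: Thu (+1) ✓  1846: Fri (+1)
  1847: Sat (+1)  1848: Mon (+2)  1849: Tue (+1)  1850: Wed (+1)  1851: Thu (+1) ✓
  1852: Sat (+2)  1853: Sun (+1)  1854: Mon (+1)  1855: Tue (+1)
Thursday years: 1794, 1800, 1806, 1817, 1823, 1828, 1834, 1845, 1851 — 9 in total.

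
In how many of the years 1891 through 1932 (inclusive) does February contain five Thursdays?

1

February has 28 days (29 in leap years); it has five Thursdays when Thursday falls among the first (month-length − 28) days — i.e. when February 1 is Thursday in a leap year (never in a common year).
February 1 by year: 1891:Sun 1892:Mon 1893:Wed 1894:Thu 1895:Fri 1896:Sat 1897:Mon 1898:Tue 1899:Wed 1900:Thu 1901:Fri 1902:Sat 1903:Sun 1904:Mon 1905:Wed …(12 more)… 1918:Fri 1919:Sat 1920:Sun 1921:Tue 1922:Wed 1923:Thu 1924:Fri 1925:Sun 1926:Mon 1927:Tue 1928:Wed 1929:Fri 1930:Sat 1931:Sun 1932:Mon
Years with five Thursdays: 1912 → 1.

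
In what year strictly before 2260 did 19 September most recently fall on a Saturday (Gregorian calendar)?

From one year to the next, a fixed date's weekday advances by 1, or by 2 when a Feb 29 lies between the two dates.
2260: September 19 is Wednesday.
2259: Monday (−2)
2258: Sunday (−1)
2257: Saturday (−1)
19 September falls on a Saturday in 2257.

2257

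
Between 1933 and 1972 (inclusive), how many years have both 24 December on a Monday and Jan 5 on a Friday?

4

Check each year's weekday for 24 December and Jan 5:
  1933: Sun/Thu  1934: Mon/Fri ✓  1935: Tue/Sat  1936: Thu/Sun  1937: Fri/Tue  1938: Sat/Wed  1939: Sun/Thu  1940: Tue/Fri  1941: Wed/Sun  1942: Thu/Mon  1943: Fri/Tue  1944: Sun/Wed  1945: Mon/Fri ✓  1946: Tue/Sat  …(12 more)…  1959: Thu/Mon  1960: Sat/Tue  1961: Sun/Thu  1962: Mon/Fri ✓  1963: Tue/Sat  1964: Thu/Sun  1965: Fri/Tue  1966: Sat/Wed  1967: Sun/Thu  1968: Tue/Fri  1969: Wed/Sun  1970: Thu/Mon  1971: Fri/Tue  1972: Sun/Wed
Both conditions hold in: 1934, 1945, 1951, 1962 — 4.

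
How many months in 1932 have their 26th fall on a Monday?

Check the 26th of each month of 1932: Jan 26: Tue, Feb 26: Fri, Mar 26: Sat, Apr 26: Tue, May 26: Thu, Jun 26: Sun, Jul 26: Tue, Aug 26: Fri, Sep 26: Mon, Oct 26: Wed, Nov 26: Sat, Dec 26: Mon.
Monday occurs in September, December — 2 months.

2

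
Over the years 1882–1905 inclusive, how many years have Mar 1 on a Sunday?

4

Track Mar 1's weekday year by year (advancing +1, or +2 across a Feb 29):
  1882: Wed  1883: Thu (+1)  1884: Sat (+2)  1885: Sun (+1) ✓  1886: Mon (+1)
  1887: Tue (+1)  1888: Thu (+2)  1889: Fri (+1)  1890: Sat (+1)  1891: Sun (+1) ✓
  1892: Tue (+2)  1893: Wed (+1)  1894: Thu (+1)  1895: Fri (+1)  1896: Sun (+2) ✓
  1897: Mon (+1)  1898: Tue (+1)  1899: Wed (+1)  1900: Thu (+1)  1901: Fri (+1)
  1902: Sat (+1)  1903: Sun (+1) ✓  1904: Tue (+2)  1905: Wed (+1)
Sunday years: 1885, 1891, 1896, 1903 — 4 in total.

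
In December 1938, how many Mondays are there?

December 1938 has 31 days and begins on Thursday.
The first Monday is December 5.
Mondays fall on 5, 12, 19, 26 — that's 4.

4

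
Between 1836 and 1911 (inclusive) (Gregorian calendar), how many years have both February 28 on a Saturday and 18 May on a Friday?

0

Check each year's weekday for February 28 and 18 May:
  1836: Sun/Wed  1837: Tue/Thu  1838: Wed/Fri  1839: Thu/Sat  1840: Fri/Mon  1841: Sun/Tue  1842: Mon/Wed  1843: Tue/Thu  1844: Wed/Sat  1845: Fri/Sun  1846: Sat/Mon  1847: Sun/Tue  1848: Mon/Thu  1849: Wed/Fri  …(48 more)…  1898: Mon/Wed  1899: Tue/Thu  1900: Wed/Fri  1901: Thu/Sat  1902: Fri/Sun  1903: Sat/Mon  1904: Sun/Wed  1905: Tue/Thu  1906: Wed/Fri  1907: Thu/Sat  1908: Fri/Mon  1909: Sun/Tue  1910: Mon/Wed  1911: Tue/Thu
Both conditions hold in: no year — 0.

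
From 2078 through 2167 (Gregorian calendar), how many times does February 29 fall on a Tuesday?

3

Leap years in 2078–2167: 21 of them.
Feb 29 weekday advances by 5 (mod 7) from one leap year to the next four years later (or differs when a century non-leap intervenes).
Leap-day weekdays: 2080:Thu 2084:Tue✓ 2088:Sun 2092:Fri 2096:Wed 2104:Fri 2108:Wed 2112:Mon 2116:Sat 2120:Thu 2124:Tue✓ 2128:Sun 2132:Fri 2136:Wed 2140:Mon 2144:Sat 2148:Thu 2152:Tue✓ 2156:Sun 2160:Fri 2164:Wed
Tuesday: 2084, 2124, 2152 → 3.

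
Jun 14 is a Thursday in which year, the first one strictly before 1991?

1990

From one year to the next, a fixed date's weekday advances by 1, or by 2 when a Feb 29 lies between the two dates.
1991: June 14 is Friday.
1990: Thursday (−1)
Jun 14 falls on a Thursday in 1990.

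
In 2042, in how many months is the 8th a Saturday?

Check the 8th of each month of 2042: Jan 8: Wed, Feb 8: Sat, Mar 8: Sat, Apr 8: Tue, May 8: Thu, Jun 8: Sun, Jul 8: Tue, Aug 8: Fri, Sep 8: Mon, Oct 8: Wed, Nov 8: Sat, Dec 8: Mon.
Saturday occurs in February, March, November — 3 months.

3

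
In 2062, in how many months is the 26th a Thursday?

2

Check the 26th of each month of 2062: Jan 26: Thu, Feb 26: Sun, Mar 26: Sun, Apr 26: Wed, May 26: Fri, Jun 26: Mon, Jul 26: Wed, Aug 26: Sat, Sep 26: Tue, Oct 26: Thu, Nov 26: Sun, Dec 26: Tue.
Thursday occurs in January, October — 2 months.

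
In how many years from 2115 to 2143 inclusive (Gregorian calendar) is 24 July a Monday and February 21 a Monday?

1

Check each year's weekday for 24 July and February 21:
  2115: Wed/Thu  2116: Fri/Fri  2117: Sat/Sun  2118: Sun/Mon  2119: Mon/Tue  2120: Wed/Wed  2121: Thu/Fri  2122: Fri/Sat  2123: Sat/Sun  2124: Mon/Mon ✓  2125: Tue/Wed  2126: Wed/Thu  2127: Thu/Fri  2128: Sat/Sat  2129: Sun/Mon  2130: Mon/Tue  2131: Tue/Wed  2132: Thu/Thu  2133: Fri/Sat  2134: Sat/Sun  2135: Sun/Mon  2136: Tue/Tue  2137: Wed/Thu  2138: Thu/Fri  2139: Fri/Sat  2140: Sun/Sun  2141: Mon/Tue  2142: Tue/Wed  2143: Wed/Thu
Both conditions hold in: 2124 — 1.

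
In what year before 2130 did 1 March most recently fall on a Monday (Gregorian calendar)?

From one year to the next, a fixed date's weekday advances by 1, or by 2 when a Feb 29 lies between the two dates.
2130: March 1 is Wednesday.
2129: Tuesday (−1)
2128: Monday (−1)
1 March falls on a Monday in 2128.

2128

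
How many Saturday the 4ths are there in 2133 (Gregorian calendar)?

2

Check the 4th of each month of 2133: Jan 4: Sun, Feb 4: Wed, Mar 4: Wed, Apr 4: Sat, May 4: Mon, Jun 4: Thu, Jul 4: Sat, Aug 4: Tue, Sep 4: Fri, Oct 4: Sun, Nov 4: Wed, Dec 4: Fri.
Saturday occurs in April, July — 2 months.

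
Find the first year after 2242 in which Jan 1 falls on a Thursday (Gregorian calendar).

Jan 1 advances by 2 weekdays after a leap year and by 1 after a common year.
2242: Jan 1 is Saturday.
2243: Sunday
2244: Monday (leap)
2245: Wednesday
2246: Thursday
2246 begins on a Thursday

2246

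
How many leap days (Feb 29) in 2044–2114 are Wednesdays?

Leap years in 2044–2114: 17 of them.
Feb 29 weekday advances by 5 (mod 7) from one leap year to the next four years later (or differs when a century non-leap intervenes).
Leap-day weekdays: 2044:Mon 2048:Sat 2052:Thu 2056:Tue 2060:Sun 2064:Fri 2068:Wed✓ 2072:Mon 2076:Sat 2080:Thu 2084:Tue 2088:Sun 2092:Fri 2096:Wed✓ 2104:Fri 2108:Wed✓ 2112:Mon
Wednesday: 2068, 2096, 2108 → 3.

3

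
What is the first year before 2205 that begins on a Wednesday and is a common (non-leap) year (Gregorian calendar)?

2200

Jan 1 advances by 2 weekdays after a leap year and by 1 after a common year.
2205: Jan 1 is Tuesday.
2204: Sunday (leap)
2203: Saturday
2202: Friday
2201: Thursday
2200: Wednesday
2200 begins on a Wednesday and is a common year.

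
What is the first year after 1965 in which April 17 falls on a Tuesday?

1973

From one year to the next, a fixed date's weekday advances by 1, or by 2 when a Feb 29 lies between the two dates.
1965: April 17 is Saturday.
1966: Sunday (+1)
1967: Monday (+1)
1968: Wednesday (+2)
1969: Thursday (+1)
1970: Friday (+1)
1971: Saturday (+1)
1972: Monday (+2)
1973: Tuesday (+1)
April 17 falls on a Tuesday in 1973.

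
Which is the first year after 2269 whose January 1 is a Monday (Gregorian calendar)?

Jan 1 advances by 2 weekdays after a leap year and by 1 after a common year.
2269: Jan 1 is Friday.
2270: Saturday
2271: Sunday
2272: Monday (leap)
2272 begins on a Monday

2272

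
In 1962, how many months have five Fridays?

A month of length L has five Fridays iff its first Friday is on day ≤ L−28 (so day 1–3 in a 31-day month, 1–2 in a 30-day month, day 1 in a leap February).
Checking each month of 1962: Jan starts Mon (31d); Feb starts Thu (28d); Mar starts Thu (31d) ✓; Apr starts Sun (30d); May starts Tue (31d); Jun starts Fri (30d) ✓; Jul starts Sun (31d); Aug starts Wed (31d) ✓; Sep starts Sat (30d); Oct starts Mon (31d); Nov starts Thu (30d) ✓; Dec starts Sat (31d).
Five-Friday months: March, June, August, November → 4.

4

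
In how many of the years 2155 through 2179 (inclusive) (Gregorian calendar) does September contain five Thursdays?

September has 30 days; it has five Thursdays when Thursday falls among the first (month-length − 28) days — i.e. when September 1 is one of Thursday/Wednesday.
September 1 by year: 2155:Mon 2156:Wed✓ 2157:Thu✓ 2158:Fri 2159:Sat 2160:Mon 2161:Tue 2162:Wed✓ 2163:Thu✓ 2164:Sat 2165:Sun 2166:Mon 2167:Tue 2168:Thu✓ 2169:Fri 2170:Sat 2171:Sun 2172:Tue 2173:Wed✓ 2174:Thu✓ 2175:Fri 2176:Sun 2177:Mon 2178:Tue 2179:Wed✓
Years with five Thursdays: 2156, 2157, 2162, 2163, 2168, 2173, 2174, 2179 → 8.

8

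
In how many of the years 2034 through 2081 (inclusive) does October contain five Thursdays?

21

October has 31 days; it has five Thursdays when Thursday falls among the first (month-length − 28) days — i.e. when October 1 is one of Thursday/Wednesday/Tuesday.
October 1 by year: 2034:Sun 2035:Mon 2036:Wed✓ 2037:Thu✓ 2038:Fri 2039:Sat 2040:Mon 2041:Tue✓ 2042:Wed✓ 2043:Thu✓ 2044:Sat 2045:Sun 2046:Mon 2047:Tue✓ 2048:Thu✓ …(18 more)… 2067:Sat 2068:Mon 2069:Tue✓ 2070:Wed✓ 2071:Thu✓ 2072:Sat 2073:Sun 2074:Mon 2075:Tue✓ 2076:Thu✓ 2077:Fri 2078:Sat 2079:Sun 2080:Tue✓ 2081:Wed✓
Years with five Thursdays: 2036, 2037, 2041, 2042, 2043, 2047, 2048, 2052, 2053, 2054, 2058, 2059, 2064, 2065, 2069, 2070, 2071, 2075, 2076, 2080, 2081 → 21.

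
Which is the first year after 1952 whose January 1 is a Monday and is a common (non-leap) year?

1962

Jan 1 advances by 2 weekdays after a leap year and by 1 after a common year.
1952: Jan 1 is Tuesday (leap).
1953: Thursday
1954: Friday
1955: Saturday
1956: Sunday (leap)
1957: Tuesday
1958: Wednesday
1959: Thursday
1960: Friday (leap)
1961: Sunday
1962: Monday
1962 begins on a Monday and is a common year.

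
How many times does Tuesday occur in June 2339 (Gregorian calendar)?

4

June 2339 has 30 days and begins on Thursday.
The first Tuesday is June 6.
Tuesdays fall on 6, 13, 20, 27 — that's 4.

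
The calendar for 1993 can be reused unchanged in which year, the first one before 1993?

1982

Two years share a calendar iff Jan 1 falls on the same weekday and both are leap or both are common. 1993: Jan 1 is Friday, common year.
1992: Jan 1 Wednesday, leap
1991: Jan 1 Tuesday, common
1990: Jan 1 Monday, common
1989: Jan 1 Sunday, common
1988: Jan 1 Friday, leap
1987: Jan 1 Thursday, common
1986: Jan 1 Wednesday, common
1985: Jan 1 Tuesday, common
1984: Jan 1 Sunday, leap
1983: Jan 1 Saturday, common
1982: Jan 1 Friday, common
1982 matches on both conditions.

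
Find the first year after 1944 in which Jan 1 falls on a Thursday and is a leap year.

1948

Jan 1 advances by 2 weekdays after a leap year and by 1 after a common year.
1944: Jan 1 is Saturday (leap).
1945: Monday
1946: Tuesday
1947: Wednesday
1948: Thursday (leap)
1948 begins on a Thursday and is a leap year.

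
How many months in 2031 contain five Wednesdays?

5

A month of length L has five Wednesdays iff its first Wednesday is on day ≤ L−28 (so day 1–3 in a 31-day month, 1–2 in a 30-day month, day 1 in a leap February).
Checking each month of 2031: Jan starts Wed (31d) ✓; Feb starts Sat (28d); Mar starts Sat (31d); Apr starts Tue (30d) ✓; May starts Thu (31d); Jun starts Sun (30d); Jul starts Tue (31d) ✓; Aug starts Fri (31d); Sep starts Mon (30d); Oct starts Wed (31d) ✓; Nov starts Sat (30d); Dec starts Mon (31d) ✓.
Five-Wednesday months: January, April, July, October, December → 5.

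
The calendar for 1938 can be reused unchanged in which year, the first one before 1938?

Two years share a calendar iff Jan 1 falls on the same weekday and both are leap or both are common. 1938: Jan 1 is Saturday, common year.
1937: Jan 1 Friday, common
1936: Jan 1 Wednesday, leap
1935: Jan 1 Tuesday, common
1934: Jan 1 Monday, common
1933: Jan 1 Sunday, common
1932: Jan 1 Friday, leap
1931: Jan 1 Thursday, common
1930: Jan 1 Wednesday, common
1929: Jan 1 Tuesday, common
1928: Jan 1 Sunday, leap
1927: Jan 1 Saturday, common
1927 matches on both conditions.

1927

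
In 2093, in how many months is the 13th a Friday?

3

Check the 13th of each month of 2093: Jan 13: Tue, Feb 13: Fri, Mar 13: Fri, Apr 13: Mon, May 13: Wed, Jun 13: Sat, Jul 13: Mon, Aug 13: Thu, Sep 13: Sun, Oct 13: Tue, Nov 13: Fri, Dec 13: Sun.
Friday occurs in February, March, November — 3 months.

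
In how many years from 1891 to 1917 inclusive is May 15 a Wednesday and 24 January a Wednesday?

Check each year's weekday for May 15 and 24 January:
  1891: Fri/Sat  1892: Sun/Sun  1893: Mon/Tue  1894: Tue/Wed  1895: Wed/Thu  1896: Fri/Fri  1897: Sat/Sun  1898: Sun/Mon  1899: Mon/Tue  1900: Tue/Wed  1901: Wed/Thu  1902: Thu/Fri  1903: Fri/Sat  1904: Sun/Sun  1905: Mon/Tue  1906: Tue/Wed  1907: Wed/Thu  1908: Fri/Fri  1909: Sat/Sun  1910: Sun/Mon  1911: Mon/Tue  1912: Wed/Wed ✓  1913: Thu/Fri  1914: Fri/Sat  1915: Sat/Sun  1916: Mon/Mon  1917: Tue/Wed
Both conditions hold in: 1912 — 1.

1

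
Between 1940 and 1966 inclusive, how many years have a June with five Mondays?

8

June has 30 days; it has five Mondays when Monday falls among the first (month-length − 28) days — i.e. when June 1 is one of Monday/Sunday.
June 1 by year: 1940:Sat 1941:Sun✓ 1942:Mon✓ 1943:Tue 1944:Thu 1945:Fri 1946:Sat 1947:Sun✓ 1948:Tue 1949:Wed 1950:Thu 1951:Fri 1952:Sun✓ 1953:Mon✓ 1954:Tue 1955:Wed 1956:Fri 1957:Sat 1958:Sun✓ 1959:Mon✓ 1960:Wed 1961:Thu 1962:Fri 1963:Sat 1964:Mon✓ 1965:Tue 1966:Wed
Years with five Mondays: 1941, 1942, 1947, 1952, 1953, 1958, 1959, 1964 → 8.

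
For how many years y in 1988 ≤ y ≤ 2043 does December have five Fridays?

December has 31 days; it has five Fridays when Friday falls among the first (month-length − 28) days — i.e. when December 1 is one of Friday/Thursday/Wednesday.
December 1 by year: 1988:Thu✓ 1989:Fri✓ 1990:Sat 1991:Sun 1992:Tue 1993:Wed✓ 1994:Thu✓ 1995:Fri✓ 1996:Sun 1997:Mon 1998:Tue 1999:Wed✓ 2000:Fri✓ 2001:Sat 2002:Sun …(26 more)… 2029:Sat 2030:Sun 2031:Mon 2032:Wed✓ 2033:Thu✓ 2034:Fri✓ 2035:Sat 2036:Mon 2037:Tue 2038:Wed✓ 2039:Thu✓ 2040:Sat 2041:Sun 2042:Mon 2043:Tue
Years with five Fridays: 1988, 1989, 1993, 1994, 1995, 1999, 2000, 2004, 2005, 2006, 2010, 2011, 2016, 2017, 2021, 2022, 2023, 2027, 2028, 2032, 2033, 2034, 2038, 2039 → 24.

24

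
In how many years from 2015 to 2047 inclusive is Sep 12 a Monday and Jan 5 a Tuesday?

2

Check each year's weekday for Sep 12 and Jan 5:
  2015: Sat/Mon  2016: Mon/Tue ✓  2017: Tue/Thu  2018: Wed/Fri  2019: Thu/Sat  2020: Sat/Sun  2021: Sun/Tue  2022: Mon/Wed  2023: Tue/Thu  2024: Thu/Fri  2025: Fri/Sun  2026: Sat/Mon  2027: Sun/Tue  2028: Tue/Wed  …(5 more)…  2034: Tue/Thu  2035: Wed/Fri  2036: Fri/Sat  2037: Sat/Mon  2038: Sun/Tue  2039: Mon/Wed  2040: Wed/Thu  2041: Thu/Sat  2042: Fri/Sun  2043: Sat/Mon  2044: Mon/Tue ✓  2045: Tue/Thu  2046: Wed/Fri  2047: Thu/Sat
Both conditions hold in: 2016, 2044 — 2.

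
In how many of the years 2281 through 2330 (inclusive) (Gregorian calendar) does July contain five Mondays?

22

July has 31 days; it has five Mondays when Monday falls among the first (month-length − 28) days — i.e. when July 1 is one of Monday/Sunday/Saturday.
July 1 by year: 2281:Fri 2282:Sat✓ 2283:Sun✓ 2284:Tue 2285:Wed 2286:Thu 2287:Fri 2288:Sun✓ 2289:Mon✓ 2290:Tue 2291:Wed 2292:Fri 2293:Sat✓ 2294:Sun✓ 2295:Mon✓ …(20 more)… 2316:Sat✓ 2317:Sun✓ 2318:Mon✓ 2319:Tue 2320:Thu 2321:Fri 2322:Sat✓ 2323:Sun✓ 2324:Tue 2325:Wed 2326:Thu 2327:Fri 2328:Sun✓ 2329:Mon✓ 2330:Tue
Years with five Mondays: 2282, 2283, 2288, 2289, 2293, 2294, 2295, 2299, 2300, 2301, 2305, 2306, 2307, 2311, 2312, 2316, 2317, 2318, 2322, 2323, 2328, 2329 → 22.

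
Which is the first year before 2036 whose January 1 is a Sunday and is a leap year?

Jan 1 advances by 2 weekdays after a leap year and by 1 after a common year.
2036: Jan 1 is Tuesday (leap).
2035: Monday
2034: Sunday
2033: Saturday
2032: Thursday (leap)
2031: Wednesday
2030: Tuesday
2029: Monday
2028: Saturday (leap)
2027: Friday
2026: Thursday
2025: Wednesday
2024: Monday (leap)
2023: Sunday
2022: Saturday
2021: Friday
2020: Wednesday (leap)
2019: Tuesday
2018: Monday
2017: Sunday
2016: Friday (leap)
2015: Thursday
2014: Wednesday
2013: Tuesday
2012: Sunday (leap)
2012 begins on a Sunday and is a leap year.

2012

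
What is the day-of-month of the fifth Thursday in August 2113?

August 1, 2113 is a Tuesday, so the first Thursday is the 3rd.
The fifth Thursday is 3 + 28 = 31.

31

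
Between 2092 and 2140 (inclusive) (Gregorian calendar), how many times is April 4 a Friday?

Track April 4's weekday year by year (advancing +1, or +2 across a Feb 29):
  2092: Fri ✓  2093: Sat (+1)  2094: Sun (+1)  2095: Mon (+1)  2096: Wed (+2)
  2097: Thu (+1)  2098: Fri (+1) ✓  2099: Sat (+1)  2100: Sun (+1)  2101: Mon (+1)
  2102: Tue (+1)  2103: Wed (+1)  2104: Fri (+2) ✓  2105: Sat (+1)  … (21 more years) …
  2127: Fri (+1) ✓  2128: Sun (+2)  2129: Mon (+1)  2130: Tue (+1)  2131: Wed (+1)
  2132: Fri (+2) ✓  2133: Sat (+1)  2134: Sun (+1)  2135: Mon (+1)  2136: Wed (+2)
  2137: Thu (+1)  2138: Fri (+1) ✓  2139: Sat (+1)  2140: Mon (+2)
Friday years: 2092, 2098, 2104, 2110, 2121, 2127, 2132, 2138 — 8 in total.

8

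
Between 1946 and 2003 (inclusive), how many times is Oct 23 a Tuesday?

8

Track Oct 23's weekday year by year (advancing +1, or +2 across a Feb 29):
  1946: Wed  1947: Thu (+1)  1948: Sat (+2)  1949: Sun (+1)  1950: Mon (+1)
  1951: Tue (+1) ✓  1952: Thu (+2)  1953: Fri (+1)  1954: Sat (+1)  1955: Sun (+1)
  1956: Tue (+2) ✓  1957: Wed (+1)  1958: Thu (+1)  1959: Fri (+1)  … (30 more years) …
  1990: Tue (+1) ✓  1991: Wed (+1)  1992: Fri (+2)  1993: Sat (+1)  1994: Sun (+1)
  1995: Mon (+1)  1996: Wed (+2)  1997: Thu (+1)  1998: Fri (+1)  1999: Sat (+1)
  2000: Mon (+2)  2001: Tue (+1) ✓  2002: Wed (+1)  2003: Thu (+1)
Tuesday years: 1951, 1956, 1962, 1973, 1979, 1984, 1990, 2001 — 8 in total.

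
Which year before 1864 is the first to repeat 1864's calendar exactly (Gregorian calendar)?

1836

Two years share a calendar iff Jan 1 falls on the same weekday and both are leap or both are common. 1864: Jan 1 is Friday, leap year.
1863: Jan 1 Thursday, common
1862: Jan 1 Wednesday, common
1861: Jan 1 Tuesday, common
1860: Jan 1 Sunday, leap
1859: Jan 1 Saturday, common
1858: Jan 1 Friday, common
1857: Jan 1 Thursday, common
1856: Jan 1 Tuesday, leap
1855: Jan 1 Monday, common
1854: Jan 1 Sunday, common
1853: Jan 1 Saturday, common
1852: Jan 1 Thursday, leap
1851: Jan 1 Wednesday, common
1850: Jan 1 Tuesday, common
1849: Jan 1 Monday, common
1848: Jan 1 Saturday, leap
1847: Jan 1 Friday, common
1846: Jan 1 Thursday, common
1845: Jan 1 Wednesday, common
1844: Jan 1 Monday, leap
1843: Jan 1 Sunday, common
1842: Jan 1 Saturday, common
1841: Jan 1 Friday, common
1840: Jan 1 Wednesday, leap
1839: Jan 1 Tuesday, common
1838: Jan 1 Monday, common
1837: Jan 1 Sunday, common
1836: Jan 1 Friday, leap
1836 matches on both conditions.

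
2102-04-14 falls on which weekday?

January 1, 2102 is a Sunday.
April 14 is day 104 of the year, i.e. 103 days after Jan 1.
103 mod 7 = 5, so advance 5 weekdays from Sunday: Friday.

Friday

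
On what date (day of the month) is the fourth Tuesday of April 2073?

25

April 1, 2073 is a Saturday, so the first Tuesday is the 4th.
The fourth Tuesday is 4 + 21 = 25.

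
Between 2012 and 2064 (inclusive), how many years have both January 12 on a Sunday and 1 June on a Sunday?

Check each year's weekday for January 12 and 1 June:
  2012: Thu/Fri  2013: Sat/Sat  2014: Sun/Sun ✓  2015: Mon/Mon  2016: Tue/Wed  2017: Thu/Thu  2018: Fri/Fri  2019: Sat/Sat  2020: Sun/Mon  2021: Tue/Tue  2022: Wed/Wed  2023: Thu/Thu  2024: Fri/Sat  2025: Sun/Sun ✓  …(25 more)…  2051: Thu/Thu  2052: Fri/Sat  2053: Sun/Sun ✓  2054: Mon/Mon  2055: Tue/Tue  2056: Wed/Thu  2057: Fri/Fri  2058: Sat/Sat  2059: Sun/Sun ✓  2060: Mon/Tue  2061: Wed/Wed  2062: Thu/Thu  2063: Fri/Fri  2064: Sat/Sun
Both conditions hold in: 2014, 2025, 2031, 2042, 2053, 2059 — 6.

6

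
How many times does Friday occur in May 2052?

May 2052 has 31 days and begins on Wednesday.
The first Friday is May 3.
Fridays fall on 3, 10, 17, 24, 31 — that's 5.

5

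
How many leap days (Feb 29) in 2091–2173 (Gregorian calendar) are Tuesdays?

Leap years in 2091–2173: 20 of them.
Feb 29 weekday advances by 5 (mod 7) from one leap year to the next four years later (or differs when a century non-leap intervenes).
Leap-day weekdays: 2092:Fri 2096:Wed 2104:Fri 2108:Wed 2112:Mon 2116:Sat 2120:Thu 2124:Tue✓ 2128:Sun 2132:Fri 2136:Wed 2140:Mon 2144:Sat 2148:Thu 2152:Tue✓ 2156:Sun 2160:Fri 2164:Wed 2168:Mon 2172:Sat
Tuesday: 2124, 2152 → 2.

2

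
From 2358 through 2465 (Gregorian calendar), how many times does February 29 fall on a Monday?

4

Leap years in 2358–2465: 27 of them.
Feb 29 weekday advances by 5 (mod 7) from one leap year to the next four years later (or differs when a century non-leap intervenes).
Leap-day weekdays: 2360:Mon✓ 2364:Sat 2368:Thu 2372:Tue 2376:Sun 2380:Fri 2384:Wed 2388:Mon✓ 2392:Sat 2396:Thu 2400:Tue 2404:Sun 2408:Fri 2412:Wed 2416:Mon✓ 2420:Sat 2424:Thu 2428:Tue 2432:Sun 2436:Fri 2440:Wed 2444:Mon✓ 2448:Sat 2452:Thu 2456:Tue 2460:Sun 2464:Fri
Monday: 2360, 2388, 2416, 2444 → 4.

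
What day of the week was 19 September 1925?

January 1, 1925 is a Thursday.
September 19 is day 262 of the year, i.e. 261 days after Jan 1.
261 mod 7 = 2, so advance 2 weekdays from Thursday: Saturday.

Saturday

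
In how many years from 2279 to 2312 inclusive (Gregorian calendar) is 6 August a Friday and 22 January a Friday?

Check each year's weekday for 6 August and 22 January:
  2279: Wed/Wed  2280: Fri/Thu  2281: Sat/Sat  2282: Sun/Sun  2283: Mon/Mon  2284: Wed/Tue  2285: Thu/Thu  2286: Fri/Fri ✓  2287: Sat/Sat  2288: Mon/Sun  2289: Tue/Tue  2290: Wed/Wed  2291: Thu/Thu  2292: Sat/Fri  …(6 more)…  2299: Sun/Sun  2300: Mon/Mon  2301: Tue/Tue  2302: Wed/Wed  2303: Thu/Thu  2304: Sat/Fri  2305: Sun/Sun  2306: Mon/Mon  2307: Tue/Tue  2308: Thu/Wed  2309: Fri/Fri ✓  2310: Sat/Sat  2311: Sun/Sun  2312: Tue/Mon
Both conditions hold in: 2286, 2297, 2309 — 3.

3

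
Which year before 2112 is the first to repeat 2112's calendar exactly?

2072

Two years share a calendar iff Jan 1 falls on the same weekday and both are leap or both are common. 2112: Jan 1 is Friday, leap year.
2111: Jan 1 Thursday, common
2110: Jan 1 Wednesday, common
2109: Jan 1 Tuesday, common
2108: Jan 1 Sunday, leap
2107: Jan 1 Saturday, common
2106: Jan 1 Friday, common
2105: Jan 1 Thursday, common
2104: Jan 1 Tuesday, leap
2103: Jan 1 Monday, common
2102: Jan 1 Sunday, common
2101: Jan 1 Saturday, common
2100: Jan 1 Friday, common
2099: Jan 1 Thursday, common
2098: Jan 1 Wednesday, common
2097: Jan 1 Tuesday, common
2096: Jan 1 Sunday, leap
2095: Jan 1 Saturday, common
2094: Jan 1 Friday, common
2093: Jan 1 Thursday, common
2092: Jan 1 Tuesday, leap
2091: Jan 1 Monday, common
2090: Jan 1 Sunday, common
2089: Jan 1 Saturday, common
2088: Jan 1 Thursday, leap
2087: Jan 1 Wednesday, common
2086: Jan 1 Tuesday, common
2085: Jan 1 Monday, common
2084: Jan 1 Saturday, leap
2083: Jan 1 Friday, common
2082: Jan 1 Thursday, common
2081: Jan 1 Wednesday, common
2080: Jan 1 Monday, leap
2079: Jan 1 Sunday, common
2078: Jan 1 Saturday, common
2077: Jan 1 Friday, common
2076: Jan 1 Wednesday, leap
2075: Jan 1 Tuesday, common
2074: Jan 1 Monday, common
2073: Jan 1 Sunday, common
2072: Jan 1 Friday, leap
2072 matches on both conditions.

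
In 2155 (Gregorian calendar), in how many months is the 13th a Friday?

Check the 13th of each month of 2155: Jan 13: Mon, Feb 13: Thu, Mar 13: Thu, Apr 13: Sun, May 13: Tue, Jun 13: Fri, Jul 13: Sun, Aug 13: Wed, Sep 13: Sat, Oct 13: Mon, Nov 13: Thu, Dec 13: Sat.
Friday occurs in June — 1 month.

1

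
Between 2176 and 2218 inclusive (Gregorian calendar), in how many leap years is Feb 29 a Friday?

1

Leap years in 2176–2218: 10 of them.
Feb 29 weekday advances by 5 (mod 7) from one leap year to the next four years later (or differs when a century non-leap intervenes).
Leap-day weekdays: 2176:Thu 2180:Tue 2184:Sun 2188:Fri✓ 2192:Wed 2196:Mon 2204:Wed 2208:Mon 2212:Sat 2216:Thu
Friday: 2188 → 1.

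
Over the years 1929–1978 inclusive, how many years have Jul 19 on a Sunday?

7

Track Jul 19's weekday year by year (advancing +1, or +2 across a Feb 29):
  1929: Fri  1930: Sat (+1)  1931: Sun (+1) ✓  1932: Tue (+2)  1933: Wed (+1)
  1934: Thu (+1)  1935: Fri (+1)  1936: Sun (+2) ✓  1937: Mon (+1)  1938: Tue (+1)
  1939: Wed (+1)  1940: Fri (+2)  1941: Sat (+1)  1942: Sun (+1) ✓  … (22 more years) …
  1965: Mon (+1)  1966: Tue (+1)  1967: Wed (+1)  1968: Fri (+2)  1969: Sat (+1)
  1970: Sun (+1) ✓  1971: Mon (+1)  1972: Wed (+2)  1973: Thu (+1)  1974: Fri (+1)
  1975: Sat (+1)  1976: Mon (+2)  1977: Tue (+1)  1978: Wed (+1)
Sunday years: 1931, 1936, 1942, 1953, 1959, 1964, 1970 — 7 in total.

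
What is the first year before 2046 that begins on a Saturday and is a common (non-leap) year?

Jan 1 advances by 2 weekdays after a leap year and by 1 after a common year.
2046: Jan 1 is Monday.
2045: Sunday
2044: Friday (leap)
2043: Thursday
2042: Wednesday
2041: Tuesday
2040: Sunday (leap)
2039: Saturday
2039 begins on a Saturday and is a common year.

2039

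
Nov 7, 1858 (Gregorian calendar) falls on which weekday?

January 1, 1858 is a Friday.
November 7 is day 311 of the year, i.e. 310 days after Jan 1.
310 mod 7 = 2, so advance 2 weekdays from Friday: Sunday.

Sunday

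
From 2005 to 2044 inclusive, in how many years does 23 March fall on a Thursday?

Track 23 March's weekday year by year (advancing +1, or +2 across a Feb 29):
  2005: Wed  2006: Thu (+1) ✓  2007: Fri (+1)  2008: Sun (+2)  2009: Mon (+1)
  2010: Tue (+1)  2011: Wed (+1)  2012: Fri (+2)  2013: Sat (+1)  2014: Sun (+1)
  2015: Mon (+1)  2016: Wed (+2)  2017: Thu (+1) ✓  2018: Fri (+1)  … (12 more years) …
  2031: Sun (+1)  2032: Tue (+2)  2033: Wed (+1)  2034: Thu (+1) ✓  2035: Fri (+1)
  2036: Sun (+2)  2037: Mon (+1)  2038: Tue (+1)  2039: Wed (+1)  2040: Fri (+2)
  2041: Sat (+1)  2042: Sun (+1)  2043: Mon (+1)  2044: Wed (+2)
Thursday years: 2006, 2017, 2023, 2028, 2034 — 5 in total.

5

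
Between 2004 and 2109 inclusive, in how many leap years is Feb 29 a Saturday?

Leap years in 2004–2109: 26 of them.
Feb 29 weekday advances by 5 (mod 7) from one leap year to the next four years later (or differs when a century non-leap intervenes).
Leap-day weekdays: 2004:Sun 2008:Fri 2012:Wed 2016:Mon 2020:Sat✓ 2024:Thu 2028:Tue 2032:Sun 2036:Fri 2040:Wed 2044:Mon 2048:Sat✓ 2052:Thu 2056:Tue 2060:Sun 2064:Fri 2068:Wed 2072:Mon 2076:Sat✓ 2080:Thu 2084:Tue 2088:Sun 2092:Fri 2096:Wed 2104:Fri 2108:Wed
Saturday: 2020, 2048, 2076 → 3.

3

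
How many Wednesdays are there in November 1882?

November 1882 has 30 days and begins on Wednesday.
The first Wednesday is November 1.
Wednesdays fall on 1, 8, 15, 22, 29 — that's 5.

5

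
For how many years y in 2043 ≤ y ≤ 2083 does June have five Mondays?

June has 30 days; it has five Mondays when Monday falls among the first (month-length − 28) days — i.e. when June 1 is one of Monday/Sunday.
June 1 by year: 2043:Mon✓ 2044:Wed 2045:Thu 2046:Fri 2047:Sat 2048:Mon✓ 2049:Tue 2050:Wed 2051:Thu 2052:Sat 2053:Sun✓ 2054:Mon✓ 2055:Tue 2056:Thu 2057:Fri …(11 more)… 2069:Sat 2070:Sun✓ 2071:Mon✓ 2072:Wed 2073:Thu 2074:Fri 2075:Sat 2076:Mon✓ 2077:Tue 2078:Wed 2079:Thu 2080:Sat 2081:Sun✓ 2082:Mon✓ 2083:Tue
Years with five Mondays: 2043, 2048, 2053, 2054, 2059, 2064, 2065, 2070, 2071, 2076, 2081, 2082 → 12.

12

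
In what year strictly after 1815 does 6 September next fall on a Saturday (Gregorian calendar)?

1817

From one year to the next, a fixed date's weekday advances by 1, or by 2 when a Feb 29 lies between the two dates.
1815: September 6 is Wednesday.
1816: Friday (+2)
1817: Saturday (+1)
6 September falls on a Saturday in 1817.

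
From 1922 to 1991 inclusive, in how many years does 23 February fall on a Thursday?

Track 23 February's weekday year by year (advancing +1, or +2 across a Feb 29):
  1922: Thu ✓  1923: Fri (+1)  1924: Sat (+1)  1925: Mon (+2)  1926: Tue (+1)
  1927: Wed (+1)  1928: Thu (+1) ✓  1929: Sat (+2)  1930: Sun (+1)  1931: Mon (+1)
  1932: Tue (+1)  1933: Thu (+2) ✓  1934: Fri (+1)  1935: Sat (+1)  … (42 more years) …
  1978: Thu (+1) ✓  1979: Fri (+1)  1980: Sat (+1)  1981: Mon (+2)  1982: Tue (+1)
  1983: Wed (+1)  1984: Thu (+1) ✓  1985: Sat (+2)  1986: Sun (+1)  1987: Mon (+1)
  1988: Tue (+1)  1989: Thu (+2) ✓  1990: Fri (+1)  1991: Sat (+1)
Thursday years: 1922, 1928, 1933, 1939, 1950, 1956, 1961, 1967, 1978, 1984, 1989 — 11 in total.

11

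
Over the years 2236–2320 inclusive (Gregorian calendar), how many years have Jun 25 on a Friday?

12

Track Jun 25's weekday year by year (advancing +1, or +2 across a Feb 29):
  2236: Sat  2237: Sun (+1)  2238: Mon (+1)  2239: Tue (+1)  2240: Thu (+2)
  2241: Fri (+1) ✓  2242: Sat (+1)  2243: Sun (+1)  2244: Tue (+2)  2245: Wed (+1)
  2246: Thu (+1)  2247: Fri (+1) ✓  2248: Sun (+2)  2249: Mon (+1)  … (57 more years) …
  2307: Tue (+1)  2308: Thu (+2)  2309: Fri (+1) ✓  2310: Sat (+1)  2311: Sun (+1)
  2312: Tue (+2)  2313: Wed (+1)  2314: Thu (+1)  2315: Fri (+1) ✓  2316: Sun (+2)
  2317: Mon (+1)  2318: Tue (+1)  2319: Wed (+1)  2320: Fri (+2) ✓
Friday years: 2241, 2247, 2252, 2258, 2269, 2275, 2280, 2286, 2297, 2309, 2315, 2320 — 12 in total.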